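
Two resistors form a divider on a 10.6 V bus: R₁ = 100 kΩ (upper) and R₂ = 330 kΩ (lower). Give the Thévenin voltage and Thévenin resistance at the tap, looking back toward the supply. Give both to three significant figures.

V_th = 8.13 V, R_th = 76.7 kΩ

V_th is the open-circuit tap voltage: 10.6 × 330/(100 + 330) = 8.13 V.
With the supply zeroed, R₁ and R₂ appear in parallel from the tap: R_th = R₁‖R₂ = (100 × 330)/430.0 = 76.7 kΩ.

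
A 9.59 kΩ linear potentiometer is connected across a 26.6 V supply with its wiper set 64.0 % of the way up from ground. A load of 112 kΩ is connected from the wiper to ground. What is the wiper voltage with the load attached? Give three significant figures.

The wiper splits the pot into (1−α)R = 3.452 kΩ above and αR = 6.138 kΩ below.
Lower section ‖ load = 5.819 kΩ.
V_wiper = 26.6 × 5.819/(3.452 + 5.819) = 16.7 V.

V ≈ 16.7 V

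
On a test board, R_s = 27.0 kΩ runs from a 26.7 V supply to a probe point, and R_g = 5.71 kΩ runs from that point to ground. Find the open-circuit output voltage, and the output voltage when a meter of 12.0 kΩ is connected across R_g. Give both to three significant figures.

Open-circuit: V = 26.7 × 5.71/(27.0 + 5.71) = 4.66 V.
With the load, R_g becomes R_g‖R_L = 3.869 kΩ, so V = 26.7 × 3.869/30.87 = 3.35 V.

Unloaded: 4.66 V; loaded: 3.35 V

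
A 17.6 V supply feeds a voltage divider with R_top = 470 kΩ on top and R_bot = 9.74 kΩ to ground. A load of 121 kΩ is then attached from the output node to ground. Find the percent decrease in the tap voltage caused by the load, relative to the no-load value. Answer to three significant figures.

The divider's output (Thévenin) resistance is R_top‖R_bot = 9.542 kΩ.
Fractional drop under load = R_th/(R_th + R_L) = 9.542 / (9.542 + 121) = 0.07310.
So the output falls by 7.31 %.

7.31 %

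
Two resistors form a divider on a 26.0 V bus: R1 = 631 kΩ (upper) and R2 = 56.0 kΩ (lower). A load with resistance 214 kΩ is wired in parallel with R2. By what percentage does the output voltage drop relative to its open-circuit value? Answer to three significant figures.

19.4 %

Unloaded V = 26.0 × 56.0/687.0 = 2.119 V.
Loaded: R2‖R_L = 44.39 kΩ, giving V = 26.0 × 44.39/675.4 = 1.709 V.
Drop = (2.119 − 1.709) / 2.119 = 19.4 %.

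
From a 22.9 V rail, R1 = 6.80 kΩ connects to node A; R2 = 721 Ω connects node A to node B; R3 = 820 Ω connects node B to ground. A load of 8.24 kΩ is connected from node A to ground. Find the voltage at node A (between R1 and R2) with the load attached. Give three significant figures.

V ≈ 3.67 V

Below node A the series string R2+R3 = 1541 Ω sits in parallel with the 8240 Ω load: 1298 Ω.
V_A = 22.9 × 1298/(6800 + 1298) = 3.67 V.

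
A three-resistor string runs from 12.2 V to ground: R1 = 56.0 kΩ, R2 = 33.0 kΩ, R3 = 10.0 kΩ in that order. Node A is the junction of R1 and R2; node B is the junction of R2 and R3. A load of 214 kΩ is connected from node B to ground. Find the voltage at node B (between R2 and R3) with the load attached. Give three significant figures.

V ≈ 1.18 V

At node B, R3 is in parallel with the load: R3‖R_L = 9.554 kΩ.
Below node A the resistance is R2 + (R3‖R_L) = 42.55 kΩ, so V_A = 12.2 × 42.55/98.55 = 5.268 V.
Then V_B = V_A × (R3‖R_L)/(R2 + R3‖R_L) = 5.268 × 9.554/42.55 = 1.18 V.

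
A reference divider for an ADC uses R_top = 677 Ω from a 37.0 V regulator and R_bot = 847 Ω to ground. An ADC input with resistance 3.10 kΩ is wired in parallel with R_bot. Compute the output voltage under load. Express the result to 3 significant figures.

V_out ≈ 18.3 V

The load sits in parallel with R_bot: R_bot‖R_L = (847 × 3100) / (847 + 3100) = 665.2 Ω.
V_out = 37.0 × 665.2 / (677 + 665.2) = 37.0 × 665.2/1342 = 18.3 V.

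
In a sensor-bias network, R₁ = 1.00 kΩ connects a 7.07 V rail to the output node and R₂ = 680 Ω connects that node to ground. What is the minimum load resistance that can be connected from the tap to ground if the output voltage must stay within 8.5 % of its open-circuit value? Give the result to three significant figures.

R_L(min) ≈ 4.36 kΩ

Output resistance R_th = R₁‖R₂ = (1000 × 680)/1680 = 404.8 Ω.
The fractional drop is R_th/(R_th + R_L); requiring this ≤ 0.0850 gives R_L ≥ R_th(1/0.0850 − 1) = 404.8 × 10.76 = 4.36 kΩ.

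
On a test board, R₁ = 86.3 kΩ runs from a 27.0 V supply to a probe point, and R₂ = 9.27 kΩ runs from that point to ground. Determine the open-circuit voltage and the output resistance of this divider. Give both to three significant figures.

V_th = 2.62 V, R_th = 8.37 kΩ

V_th is the open-circuit tap voltage: 27.0 × 9.27/(86.3 + 9.27) = 2.62 V.
With the supply zeroed, R₁ and R₂ appear in parallel from the tap: R_th = R₁‖R₂ = (86.3 × 9.27)/95.57 = 8.37 kΩ.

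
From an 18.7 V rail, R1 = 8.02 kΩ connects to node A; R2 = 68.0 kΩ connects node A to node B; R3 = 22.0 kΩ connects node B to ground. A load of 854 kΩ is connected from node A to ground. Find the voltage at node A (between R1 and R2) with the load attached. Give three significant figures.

Below node A the series string R2+R3 = 90.00 kΩ sits in parallel with the 854 kΩ load: 81.42 kΩ.
V_A = 18.7 × 81.42/(8.02 + 81.42) = 17.0 V.

V ≈ 17.0 V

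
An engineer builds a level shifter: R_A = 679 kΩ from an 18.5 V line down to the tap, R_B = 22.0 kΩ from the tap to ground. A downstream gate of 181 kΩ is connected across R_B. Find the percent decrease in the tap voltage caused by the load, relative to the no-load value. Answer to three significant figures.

10.5 %

The divider's output (Thévenin) resistance is R_A‖R_B = 21.31 kΩ.
Fractional drop under load = R_th/(R_th + R_L) = 21.31 / (21.31 + 181) = 0.1053.
So the output falls by 10.5 %.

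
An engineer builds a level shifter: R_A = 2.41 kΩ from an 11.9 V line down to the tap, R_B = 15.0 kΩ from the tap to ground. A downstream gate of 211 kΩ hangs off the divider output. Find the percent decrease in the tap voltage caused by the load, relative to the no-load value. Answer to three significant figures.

The divider's output (Thévenin) resistance is R_A‖R_B = 2.076 kΩ.
Fractional drop under load = R_th/(R_th + R_L) = 2.076 / (2.076 + 211) = 0.009745.
So the output falls by 0.974 %.

0.974 %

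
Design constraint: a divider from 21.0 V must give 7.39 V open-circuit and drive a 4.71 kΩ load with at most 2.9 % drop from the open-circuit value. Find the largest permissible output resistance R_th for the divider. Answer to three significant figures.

Loading drop = R_th/(R_th + R_L) ≤ 0.0290, so R_th ≤ R_L · ε/(1−ε) = 4.71 kΩ × 0.0290/0.9710 = 141 Ω.
(Any R1, R2 with R2/(R1+R2) = 0.352 and R1‖R2 ≤ 141 Ω will meet the spec.)

R_th ≤ 141 Ω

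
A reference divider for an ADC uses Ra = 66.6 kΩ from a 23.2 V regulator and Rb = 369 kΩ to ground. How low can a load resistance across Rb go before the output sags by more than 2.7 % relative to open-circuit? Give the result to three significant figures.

Output resistance R_th = Ra‖Rb = (66.6 × 369)/435.6 = 56.42 kΩ.
The fractional drop is R_th/(R_th + R_L); requiring this ≤ 0.0270 gives R_L ≥ R_th(1/0.0270 − 1) = 56.42 × 36.04 = 2.03 MΩ.

R_L(min) ≈ 2.03 MΩ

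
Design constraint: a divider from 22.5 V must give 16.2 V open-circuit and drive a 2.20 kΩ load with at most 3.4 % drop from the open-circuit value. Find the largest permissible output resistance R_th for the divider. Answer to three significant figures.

R_th ≤ 77.4 Ω

Loading drop = R_th/(R_th + R_L) ≤ 0.0340, so R_th ≤ R_L · ε/(1−ε) = 2.20 kΩ × 0.0340/0.9660 = 77.4 Ω.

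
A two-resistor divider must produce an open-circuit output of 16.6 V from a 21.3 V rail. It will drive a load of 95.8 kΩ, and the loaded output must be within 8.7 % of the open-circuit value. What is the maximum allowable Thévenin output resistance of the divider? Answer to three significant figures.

Loading drop = R_th/(R_th + R_L) ≤ 0.0870, so R_th ≤ R_L · ε/(1−ε) = 95.8 kΩ × 0.0870/0.9130 = 9.13 kΩ.

R_th ≤ 9.13 kΩ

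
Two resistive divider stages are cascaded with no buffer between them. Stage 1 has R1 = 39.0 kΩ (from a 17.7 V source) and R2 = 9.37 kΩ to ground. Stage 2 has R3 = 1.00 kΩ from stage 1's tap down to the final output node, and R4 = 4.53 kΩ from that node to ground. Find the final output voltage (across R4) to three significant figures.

Stage 2 presents R3+R4 = 5.530 kΩ as a load on stage 1's tap.
Stage 1's lower leg becomes R2‖(R3+R4) = 3.478 kΩ, so V_mid = 17.7 × 3.478/42.48 = 1.449 V.
Stage 2 is itself unloaded: V_out = V_mid × R4/(R3+R4) = 1.449 × 4.53/5.530 = 1.19 V.

V_out ≈ 1.19 V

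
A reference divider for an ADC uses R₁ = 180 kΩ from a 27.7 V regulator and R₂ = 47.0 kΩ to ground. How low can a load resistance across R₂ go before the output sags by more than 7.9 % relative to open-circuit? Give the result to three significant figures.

R_L(min) ≈ 434 kΩ

Output resistance R_th = R₁‖R₂ = (180 × 47.0)/227.0 = 37.27 kΩ.
The fractional drop is R_th/(R_th + R_L); requiring this ≤ 0.0790 gives R_L ≥ R_th(1/0.0790 − 1) = 37.27 × 11.66 = 434 kΩ.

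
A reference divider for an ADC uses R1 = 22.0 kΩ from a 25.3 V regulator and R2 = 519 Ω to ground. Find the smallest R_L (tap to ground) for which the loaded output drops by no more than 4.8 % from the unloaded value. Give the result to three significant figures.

R_L(min) ≈ 10.1 kΩ

Output resistance R_th = R1‖R2 = (22000 × 519)/22520 = 507.0 Ω.
The fractional drop is R_th/(R_th + R_L); requiring this ≤ 0.0480 gives R_L ≥ R_th(1/0.0480 − 1) = 507.0 × 19.83 = 10.1 kΩ.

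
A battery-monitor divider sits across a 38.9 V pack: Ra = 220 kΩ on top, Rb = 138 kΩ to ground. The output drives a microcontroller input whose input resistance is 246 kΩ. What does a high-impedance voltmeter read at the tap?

The load sits in parallel with Rb: Rb‖R_L = (138 × 246) / (138 + 246) = 88.41 kΩ.
V_out = 38.9 × 88.41 / (220 + 88.41) = 38.9 × 88.41/308.4 = 11.2 V.
(Unloaded it would have been 15.0 V.)

V_out ≈ 11.2 V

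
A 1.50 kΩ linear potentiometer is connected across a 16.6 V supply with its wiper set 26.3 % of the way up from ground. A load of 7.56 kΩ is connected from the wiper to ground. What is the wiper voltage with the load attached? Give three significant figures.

V ≈ 4.20 V

The wiper splits the pot into (1−α)R = 1106 Ω above and αR = 394.5 Ω below.
Lower section ‖ load = 374.9 Ω.
V_wiper = 16.6 × 374.9/(1106 + 374.9) = 4.20 V.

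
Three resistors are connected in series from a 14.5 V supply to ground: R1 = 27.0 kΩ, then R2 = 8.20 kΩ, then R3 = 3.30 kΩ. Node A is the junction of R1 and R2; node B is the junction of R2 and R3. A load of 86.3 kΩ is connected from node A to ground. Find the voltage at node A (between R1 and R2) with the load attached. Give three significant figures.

V ≈ 3.96 V

Below node A the series string R2+R3 = 11.50 kΩ sits in parallel with the 86.3 kΩ load: 10.15 kΩ.
V_A = 14.5 × 10.15/(27.0 + 10.15) = 3.96 V.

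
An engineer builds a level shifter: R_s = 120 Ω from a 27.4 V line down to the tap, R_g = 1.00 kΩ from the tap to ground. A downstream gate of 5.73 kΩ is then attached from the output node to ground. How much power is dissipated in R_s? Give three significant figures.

P ≈ 95.5 mW

Total resistance from the source is R_s + (R_g‖R_L) = 971.4 Ω, so I = 27.4/971.4 Ω = 28.21 mA.
P = I²·R_s = (28.21 mA)² × 120 Ω = 95.5 mW.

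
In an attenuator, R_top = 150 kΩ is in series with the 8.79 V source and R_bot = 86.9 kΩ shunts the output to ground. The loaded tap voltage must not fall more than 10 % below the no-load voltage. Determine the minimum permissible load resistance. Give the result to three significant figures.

R_L(min) ≈ 495 kΩ

Output resistance R_th = R_top‖R_bot = (150 × 86.9)/236.9 = 55.02 kΩ.
The fractional drop is R_th/(R_th + R_L); requiring this ≤ 0.100 gives R_L ≥ R_th(1/0.100 − 1) = 55.02 × 9.000 = 495 kΩ.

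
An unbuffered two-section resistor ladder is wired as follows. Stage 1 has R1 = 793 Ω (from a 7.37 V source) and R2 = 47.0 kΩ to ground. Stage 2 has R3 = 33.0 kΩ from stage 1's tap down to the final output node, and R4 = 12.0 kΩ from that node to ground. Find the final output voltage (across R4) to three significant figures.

Stage 2 presents R3+R4 = 45000 Ω as a load on stage 1's tap.
Stage 1's lower leg becomes R2‖(R3+R4) = 22990 Ω, so V_mid = 7.37 × 22990/23780 = 7.124 V.
Stage 2 is itself unloaded: V_out = V_mid × R4/(R3+R4) = 7.124 × 12000/45000 = 1.90 V.

V_out ≈ 1.90 V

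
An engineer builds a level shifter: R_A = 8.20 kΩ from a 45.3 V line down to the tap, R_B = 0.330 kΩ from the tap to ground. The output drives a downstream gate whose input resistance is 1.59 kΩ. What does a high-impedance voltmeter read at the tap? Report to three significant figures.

The load sits in parallel with R_B: R_B‖R_L = (330 × 1590) / (330 + 1590) = 273.3 Ω.
V_out = 45.3 × 273.3 / (8200 + 273.3) = 45.3 × 273.3/8473 = 1.46 V.
(Unloaded it would have been 1.75 V.)

V_out ≈ 1.46 V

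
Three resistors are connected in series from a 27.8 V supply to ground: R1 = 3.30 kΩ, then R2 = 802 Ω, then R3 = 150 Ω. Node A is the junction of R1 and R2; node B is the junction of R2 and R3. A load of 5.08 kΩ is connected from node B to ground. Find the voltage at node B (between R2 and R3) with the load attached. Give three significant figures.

V ≈ 0.954 V

At node B, R3 is in parallel with the load: R3‖R_L = 145.7 Ω.
Below node A the resistance is R2 + (R3‖R_L) = 947.7 Ω, so V_A = 27.8 × 947.7/4248 = 6.202 V.
Then V_B = V_A × (R3‖R_L)/(R2 + R3‖R_L) = 6.202 × 145.7/947.7 = 0.954 V.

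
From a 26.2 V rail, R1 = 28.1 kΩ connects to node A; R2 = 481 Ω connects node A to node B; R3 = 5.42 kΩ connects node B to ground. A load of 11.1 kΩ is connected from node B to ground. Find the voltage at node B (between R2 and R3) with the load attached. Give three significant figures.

V ≈ 2.96 V

At node B, R3 is in parallel with the load: R3‖R_L = 3642 Ω.
Below node A the resistance is R2 + (R3‖R_L) = 4123 Ω, so V_A = 26.2 × 4123/32220 = 3.352 V.
Then V_B = V_A × (R3‖R_L)/(R2 + R3‖R_L) = 3.352 × 3642/4123 = 2.96 V.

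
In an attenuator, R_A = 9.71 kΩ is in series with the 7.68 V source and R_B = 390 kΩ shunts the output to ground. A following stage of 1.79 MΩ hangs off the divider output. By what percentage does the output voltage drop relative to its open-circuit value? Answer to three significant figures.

The divider's output (Thévenin) resistance is R_A‖R_B = 9.474 kΩ.
Fractional drop under load = R_th/(R_th + R_L) = 9.474 / (9.474 + 1790) = 0.005265.
So the output falls by 0.526 %.

0.526 %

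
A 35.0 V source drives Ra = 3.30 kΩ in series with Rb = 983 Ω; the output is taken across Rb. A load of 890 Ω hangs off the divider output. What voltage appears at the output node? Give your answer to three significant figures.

V_out ≈ 4.34 V

The load sits in parallel with Rb: Rb‖R_L = (983 × 890) / (983 + 890) = 467.1 Ω.
V_out = 35.0 × 467.1 / (3300 + 467.1) = 35.0 × 467.1/3767 = 4.34 V.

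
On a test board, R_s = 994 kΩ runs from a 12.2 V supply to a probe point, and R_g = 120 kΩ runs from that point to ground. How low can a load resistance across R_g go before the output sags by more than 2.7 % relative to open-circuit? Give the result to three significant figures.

R_L(min) ≈ 3.86 MΩ

Output resistance R_th = R_s‖R_g = (994 × 120)/1114 = 107.1 kΩ.
The fractional drop is R_th/(R_th + R_L); requiring this ≤ 0.0270 gives R_L ≥ R_th(1/0.0270 − 1) = 107.1 × 36.04 = 3.86 MΩ.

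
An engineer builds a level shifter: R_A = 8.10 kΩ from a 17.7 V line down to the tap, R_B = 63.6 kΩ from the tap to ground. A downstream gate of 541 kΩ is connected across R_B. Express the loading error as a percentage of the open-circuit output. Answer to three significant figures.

1.31 %

The divider's output (Thévenin) resistance is R_A‖R_B = 7.185 kΩ.
Fractional drop under load = R_th/(R_th + R_L) = 7.185 / (7.185 + 541) = 0.01311.
So the output falls by 1.31 %.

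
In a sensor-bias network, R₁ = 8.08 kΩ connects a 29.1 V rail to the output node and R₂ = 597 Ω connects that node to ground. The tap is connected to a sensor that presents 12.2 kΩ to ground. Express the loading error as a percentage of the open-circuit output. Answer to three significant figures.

The divider's output (Thévenin) resistance is R₁‖R₂ = 555.9 Ω.
Fractional drop under load = R_th/(R_th + R_L) = 555.9 / (555.9 + 12200) = 0.04358.
So the output falls by 4.36 %.

4.36 %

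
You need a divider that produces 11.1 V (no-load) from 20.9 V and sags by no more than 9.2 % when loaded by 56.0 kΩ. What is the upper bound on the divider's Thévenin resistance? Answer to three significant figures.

Loading drop = R_th/(R_th + R_L) ≤ 0.0920, so R_th ≤ R_L · ε/(1−ε) = 56.0 kΩ × 0.0920/0.9080 = 5.67 kΩ.
(Any R1, R2 with R2/(R1+R2) = 0.531 and R1‖R2 ≤ 5.67 kΩ will meet the spec.)

R_th ≤ 5.67 kΩ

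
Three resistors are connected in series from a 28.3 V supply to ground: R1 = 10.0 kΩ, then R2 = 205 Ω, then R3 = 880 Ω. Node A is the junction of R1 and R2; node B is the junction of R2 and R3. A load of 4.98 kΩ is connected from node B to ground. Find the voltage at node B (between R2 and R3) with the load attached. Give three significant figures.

At node B, R3 is in parallel with the load: R3‖R_L = 747.8 Ω.
Below node A the resistance is R2 + (R3‖R_L) = 952.8 Ω, so V_A = 28.3 × 952.8/10950 = 2.462 V.
Then V_B = V_A × (R3‖R_L)/(R2 + R3‖R_L) = 2.462 × 747.8/952.8 = 1.93 V.

V ≈ 1.93 V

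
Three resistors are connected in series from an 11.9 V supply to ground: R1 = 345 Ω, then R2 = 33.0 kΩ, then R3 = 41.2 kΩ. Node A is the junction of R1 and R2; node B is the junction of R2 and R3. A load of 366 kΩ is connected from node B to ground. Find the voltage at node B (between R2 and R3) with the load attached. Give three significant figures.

At node B, R3 is in parallel with the load: R3‖R_L = 37030 Ω.
Below node A the resistance is R2 + (R3‖R_L) = 70030 Ω, so V_A = 11.9 × 70030/70380 = 11.84 V.
Then V_B = V_A × (R3‖R_L)/(R2 + R3‖R_L) = 11.84 × 37030/70030 = 6.26 V.

V ≈ 6.26 V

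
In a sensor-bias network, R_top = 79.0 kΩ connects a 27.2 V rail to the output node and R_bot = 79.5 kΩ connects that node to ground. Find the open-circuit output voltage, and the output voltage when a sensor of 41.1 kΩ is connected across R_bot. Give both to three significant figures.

Unloaded: 13.6 V; loaded: 6.95 V

Open-circuit: V = 27.2 × 79.5/(79.0 + 79.5) = 13.6 V.
With the load, R_bot becomes R_bot‖R_L = 27.09 kΩ, so V = 27.2 × 27.09/106.1 = 6.95 V.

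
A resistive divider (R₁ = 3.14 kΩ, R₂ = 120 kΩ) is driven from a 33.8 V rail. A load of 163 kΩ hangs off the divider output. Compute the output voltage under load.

The load sits in parallel with R₂: R₂‖R_L = (120 × 163) / (120 + 163) = 69.12 kΩ.
V_out = 33.8 × 69.12 / (3.14 + 69.12) = 33.8 × 69.12/72.26 = 32.3 V.

V_out ≈ 32.3 V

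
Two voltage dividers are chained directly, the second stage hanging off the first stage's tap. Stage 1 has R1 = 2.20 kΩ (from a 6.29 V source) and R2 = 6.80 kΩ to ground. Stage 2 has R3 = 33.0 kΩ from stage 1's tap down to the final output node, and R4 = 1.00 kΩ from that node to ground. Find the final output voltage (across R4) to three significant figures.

Stage 2 presents R3+R4 = 34.00 kΩ as a load on stage 1's tap.
Stage 1's lower leg becomes R2‖(R3+R4) = 5.667 kΩ, so V_mid = 6.29 × 5.667/7.867 = 4.531 V.
Stage 2 is itself unloaded: V_out = V_mid × R4/(R3+R4) = 4.531 × 1.00/34.00 = 0.133 V.

V_out ≈ 0.133 V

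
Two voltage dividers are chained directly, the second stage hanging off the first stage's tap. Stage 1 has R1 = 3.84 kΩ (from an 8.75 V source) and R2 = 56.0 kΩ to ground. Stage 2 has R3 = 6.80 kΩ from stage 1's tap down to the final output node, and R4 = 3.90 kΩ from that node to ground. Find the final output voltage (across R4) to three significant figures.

Stage 2 presents R3+R4 = 10.70 kΩ as a load on stage 1's tap.
Stage 1's lower leg becomes R2‖(R3+R4) = 8.984 kΩ, so V_mid = 8.75 × 8.984/12.82 = 6.130 V.
Stage 2 is itself unloaded: V_out = V_mid × R4/(R3+R4) = 6.130 × 3.90/10.70 = 2.23 V.

V_out ≈ 2.23 V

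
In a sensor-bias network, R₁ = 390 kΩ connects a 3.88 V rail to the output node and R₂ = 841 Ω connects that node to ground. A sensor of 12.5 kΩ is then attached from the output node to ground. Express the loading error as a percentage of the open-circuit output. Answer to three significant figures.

The divider's output (Thévenin) resistance is R₁‖R₂ = 839.2 Ω.
Fractional drop under load = R_th/(R_th + R_L) = 839.2 / (839.2 + 12500) = 0.06291.
So the output falls by 6.29 %.

6.29 %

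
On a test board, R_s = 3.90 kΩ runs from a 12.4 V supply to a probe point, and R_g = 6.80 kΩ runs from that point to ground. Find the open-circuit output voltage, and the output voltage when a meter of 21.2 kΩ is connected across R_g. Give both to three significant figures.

Open-circuit: V = 12.4 × 6.80/(3.90 + 6.80) = 7.88 V.
With the load, R_g becomes R_g‖R_L = 5.149 kΩ, so V = 12.4 × 5.149/9.049 = 7.06 V.

Unloaded: 7.88 V; loaded: 7.06 V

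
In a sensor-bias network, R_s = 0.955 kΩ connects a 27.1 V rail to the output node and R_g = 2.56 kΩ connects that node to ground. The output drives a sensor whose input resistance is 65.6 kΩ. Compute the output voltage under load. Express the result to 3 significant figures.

The load sits in parallel with R_g: R_g‖R_L = (2560 × 65600) / (2560 + 65600) = 2464 Ω.
V_out = 27.1 × 2464 / (955 + 2464) = 27.1 × 2464/3419 = 19.5 V.

V_out ≈ 19.5 V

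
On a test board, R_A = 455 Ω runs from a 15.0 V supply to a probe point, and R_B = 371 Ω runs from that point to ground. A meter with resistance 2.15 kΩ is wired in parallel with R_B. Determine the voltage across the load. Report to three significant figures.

The load sits in parallel with R_B: R_B‖R_L = (371 × 2150) / (371 + 2150) = 316.4 Ω.
V_out = 15.0 × 316.4 / (455 + 316.4) = 15.0 × 316.4/771.4 = 6.15 V.

V_out ≈ 6.15 V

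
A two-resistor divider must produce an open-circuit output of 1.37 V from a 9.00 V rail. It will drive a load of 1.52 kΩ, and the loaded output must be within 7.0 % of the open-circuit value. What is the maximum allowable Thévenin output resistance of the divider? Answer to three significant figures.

Loading drop = R_th/(R_th + R_L) ≤ 0.0700, so R_th ≤ R_L · ε/(1−ε) = 1.52 kΩ × 0.0700/0.9300 = 114 Ω.
(Any R1, R2 with R2/(R1+R2) = 0.152 and R1‖R2 ≤ 114 Ω will meet the spec.)

R_th ≤ 114 Ω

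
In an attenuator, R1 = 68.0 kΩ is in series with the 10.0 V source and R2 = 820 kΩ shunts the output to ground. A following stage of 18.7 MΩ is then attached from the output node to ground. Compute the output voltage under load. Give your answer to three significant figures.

V_out ≈ 9.20 V

The load sits in parallel with R2: R2‖R_L = (820 × 18700) / (820 + 18700) = 785.6 kΩ.
V_out = 10.0 × 785.6 / (68.0 + 785.6) = 10.0 × 785.6/853.6 = 9.20 V.
(Unloaded it would have been 9.23 V.)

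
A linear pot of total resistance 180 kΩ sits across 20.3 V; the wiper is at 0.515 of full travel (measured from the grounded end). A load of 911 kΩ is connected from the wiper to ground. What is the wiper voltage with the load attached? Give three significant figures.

V ≈ 9.96 V

The wiper splits the pot into (1−α)R = 87.30 kΩ above and αR = 92.70 kΩ below.
Lower section ‖ load = 84.14 kΩ.
V_wiper = 20.3 × 84.14/(87.30 + 84.14) = 9.96 V.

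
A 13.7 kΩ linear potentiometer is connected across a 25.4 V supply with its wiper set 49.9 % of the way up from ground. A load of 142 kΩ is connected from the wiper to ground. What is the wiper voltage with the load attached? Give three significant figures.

The wiper splits the pot into (1−α)R = 6.864 kΩ above and αR = 6.836 kΩ below.
Lower section ‖ load = 6.522 kΩ.
V_wiper = 25.4 × 6.522/(6.864 + 6.522) = 12.4 V.

V ≈ 12.4 V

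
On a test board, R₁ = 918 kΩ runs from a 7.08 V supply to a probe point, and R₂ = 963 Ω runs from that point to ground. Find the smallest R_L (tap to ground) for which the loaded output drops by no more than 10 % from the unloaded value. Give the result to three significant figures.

R_L(min) ≈ 8.66 kΩ

Output resistance R_th = R₁‖R₂ = (918000 × 963)/919000 = 962.0 Ω.
The fractional drop is R_th/(R_th + R_L); requiring this ≤ 0.100 gives R_L ≥ R_th(1/0.100 − 1) = 962.0 × 9.000 = 8.66 kΩ.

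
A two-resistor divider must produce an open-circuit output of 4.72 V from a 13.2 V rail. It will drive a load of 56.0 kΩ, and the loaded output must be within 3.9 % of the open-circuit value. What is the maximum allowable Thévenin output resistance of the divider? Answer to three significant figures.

Loading drop = R_th/(R_th + R_L) ≤ 0.0390, so R_th ≤ R_L · ε/(1−ε) = 56.0 kΩ × 0.0390/0.9610 = 2.27 kΩ.
(Any R1, R2 with R2/(R1+R2) = 0.358 and R1‖R2 ≤ 2.27 kΩ will meet the spec.)

R_th ≤ 2.27 kΩ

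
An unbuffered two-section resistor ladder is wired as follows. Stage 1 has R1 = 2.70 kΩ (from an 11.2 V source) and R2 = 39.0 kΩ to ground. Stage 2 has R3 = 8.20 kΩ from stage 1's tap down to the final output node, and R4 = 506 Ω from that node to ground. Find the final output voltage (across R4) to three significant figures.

Stage 2 presents R3+R4 = 8706 Ω as a load on stage 1's tap.
Stage 1's lower leg becomes R2‖(R3+R4) = 7117 Ω, so V_mid = 11.2 × 7117/9817 = 8.120 V.
Stage 2 is itself unloaded: V_out = V_mid × R4/(R3+R4) = 8.120 × 506/8706 = 0.472 V.

V_out ≈ 0.472 V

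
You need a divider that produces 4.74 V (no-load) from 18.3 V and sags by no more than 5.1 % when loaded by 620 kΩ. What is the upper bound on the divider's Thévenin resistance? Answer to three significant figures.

Loading drop = R_th/(R_th + R_L) ≤ 0.0510, so R_th ≤ R_L · ε/(1−ε) = 620 kΩ × 0.0510/0.9490 = 33.3 kΩ.
(Any R1, R2 with R2/(R1+R2) = 0.259 and R1‖R2 ≤ 33.3 kΩ will meet the spec.)

R_th ≤ 33.3 kΩ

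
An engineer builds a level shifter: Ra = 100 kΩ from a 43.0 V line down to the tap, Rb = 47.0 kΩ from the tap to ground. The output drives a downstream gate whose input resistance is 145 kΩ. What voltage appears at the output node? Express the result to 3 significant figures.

V_out ≈ 11.3 V

The load sits in parallel with Rb: Rb‖R_L = (47.0 × 145) / (47.0 + 145) = 35.49 kΩ.
V_out = 43.0 × 35.49 / (100 + 35.49) = 43.0 × 35.49/135.5 = 11.3 V.
(Unloaded it would have been 13.7 V.)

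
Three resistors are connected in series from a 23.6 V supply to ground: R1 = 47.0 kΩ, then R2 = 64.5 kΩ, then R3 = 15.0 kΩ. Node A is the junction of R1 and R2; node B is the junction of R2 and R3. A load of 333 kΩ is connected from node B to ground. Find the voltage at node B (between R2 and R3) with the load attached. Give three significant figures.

V ≈ 2.69 V

At node B, R3 is in parallel with the load: R3‖R_L = 14.35 kΩ.
Below node A the resistance is R2 + (R3‖R_L) = 78.85 kΩ, so V_A = 23.6 × 78.85/125.9 = 14.79 V.
Then V_B = V_A × (R3‖R_L)/(R2 + R3‖R_L) = 14.79 × 14.35/78.85 = 2.69 V.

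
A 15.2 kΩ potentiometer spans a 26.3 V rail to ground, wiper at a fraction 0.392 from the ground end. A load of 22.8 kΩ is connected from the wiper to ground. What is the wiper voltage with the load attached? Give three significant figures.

The wiper splits the pot into (1−α)R = 9.242 kΩ above and αR = 5.958 kΩ below.
Lower section ‖ load = 4.724 kΩ.
V_wiper = 26.3 × 4.724/(9.242 + 4.724) = 8.90 V.

V ≈ 8.90 V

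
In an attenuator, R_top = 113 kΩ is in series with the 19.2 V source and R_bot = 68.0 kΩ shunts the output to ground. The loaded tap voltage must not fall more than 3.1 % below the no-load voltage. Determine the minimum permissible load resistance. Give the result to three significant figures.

R_L(min) ≈ 1.33 MΩ

Output resistance R_th = R_top‖R_bot = (113 × 68.0)/181.0 = 42.45 kΩ.
The fractional drop is R_th/(R_th + R_L); requiring this ≤ 0.0310 gives R_L ≥ R_th(1/0.0310 − 1) = 42.45 × 31.26 = 1.33 MΩ.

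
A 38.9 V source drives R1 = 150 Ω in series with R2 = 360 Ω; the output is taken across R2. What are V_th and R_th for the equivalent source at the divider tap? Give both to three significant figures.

V_th = 27.5 V, R_th = 106 Ω

V_th is the open-circuit tap voltage: 38.9 × 360/(150 + 360) = 27.5 V.
With the supply zeroed, R1 and R2 appear in parallel from the tap: R_th = R1‖R2 = (150 × 360)/510.0 = 106 Ω.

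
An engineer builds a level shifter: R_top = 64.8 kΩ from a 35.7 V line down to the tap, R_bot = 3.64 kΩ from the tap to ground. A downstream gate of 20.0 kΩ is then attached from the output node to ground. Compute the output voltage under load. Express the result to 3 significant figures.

V_out ≈ 1.62 V

The load sits in parallel with R_bot: R_bot‖R_L = (3.64 × 20.0) / (3.64 + 20.0) = 3.080 kΩ.
V_out = 35.7 × 3.080 / (64.8 + 3.080) = 35.7 × 3.080/67.88 = 1.62 V.
(Unloaded it would have been 1.90 V.)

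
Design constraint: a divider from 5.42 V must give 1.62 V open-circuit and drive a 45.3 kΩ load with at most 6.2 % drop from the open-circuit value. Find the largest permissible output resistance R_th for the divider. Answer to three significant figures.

R_th ≤ 2.99 kΩ

Loading drop = R_th/(R_th + R_L) ≤ 0.0620, so R_th ≤ R_L · ε/(1−ε) = 45.3 kΩ × 0.0620/0.9380 = 2.99 kΩ.
(Any R1, R2 with R2/(R1+R2) = 0.299 and R1‖R2 ≤ 2.99 kΩ will meet the spec.)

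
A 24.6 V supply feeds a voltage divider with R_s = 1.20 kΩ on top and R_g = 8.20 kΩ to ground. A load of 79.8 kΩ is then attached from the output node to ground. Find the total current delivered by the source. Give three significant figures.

I ≈ 2.85 mA

R_g‖R_L = 7.436 kΩ, so the source sees R_s + R_g‖R_L = 8.636 kΩ.
I = 24.6 V / 8.636 kΩ = 2.85 mA.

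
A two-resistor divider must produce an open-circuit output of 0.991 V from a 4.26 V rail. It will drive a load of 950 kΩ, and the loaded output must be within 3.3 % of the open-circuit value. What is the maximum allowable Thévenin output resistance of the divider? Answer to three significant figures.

Loading drop = R_th/(R_th + R_L) ≤ 0.0330, so R_th ≤ R_L · ε/(1−ε) = 950 kΩ × 0.0330/0.9670 = 32.4 kΩ.
(Any R1, R2 with R2/(R1+R2) = 0.233 and R1‖R2 ≤ 32.4 kΩ will meet the spec.)

R_th ≤ 32.4 kΩ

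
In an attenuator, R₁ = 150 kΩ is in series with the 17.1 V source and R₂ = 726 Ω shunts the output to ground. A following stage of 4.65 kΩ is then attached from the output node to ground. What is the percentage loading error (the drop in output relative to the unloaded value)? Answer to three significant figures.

13.4 %

Unloaded V = 17.1 × 726/150700 = 0.082365 V.
Loaded: R₂‖R_L = 628.0 Ω, giving V = 17.1 × 628.0/150600 = 0.071289 V.
Drop = (0.082365 − 0.071289) / 0.082365 = 13.4 %.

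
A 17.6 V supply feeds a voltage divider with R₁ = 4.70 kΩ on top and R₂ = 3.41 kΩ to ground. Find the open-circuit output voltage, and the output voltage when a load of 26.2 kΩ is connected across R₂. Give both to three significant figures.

Unloaded: 7.40 V; loaded: 6.88 V

Open-circuit: V = 17.6 × 3.41/(4.70 + 3.41) = 7.40 V.
With the load, R₂ becomes R₂‖R_L = 3.017 kΩ, so V = 17.6 × 3.017/7.717 = 6.88 V.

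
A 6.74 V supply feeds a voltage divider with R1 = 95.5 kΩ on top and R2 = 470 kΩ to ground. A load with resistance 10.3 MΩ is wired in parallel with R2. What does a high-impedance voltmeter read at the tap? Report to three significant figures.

V_out ≈ 5.56 V

The load sits in parallel with R2: R2‖R_L = (470 × 10300) / (470 + 10300) = 449.5 kΩ.
V_out = 6.74 × 449.5 / (95.5 + 449.5) = 6.74 × 449.5/545.0 = 5.56 V.
(Unloaded it would have been 5.60 V.)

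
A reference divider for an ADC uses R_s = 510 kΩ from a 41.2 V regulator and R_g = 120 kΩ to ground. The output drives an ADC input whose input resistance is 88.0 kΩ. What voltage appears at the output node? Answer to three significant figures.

V_out ≈ 3.73 V

The load sits in parallel with R_g: R_g‖R_L = (120 × 88.0) / (120 + 88.0) = 50.77 kΩ.
V_out = 41.2 × 50.77 / (510 + 50.77) = 41.2 × 50.77/560.8 = 3.73 V.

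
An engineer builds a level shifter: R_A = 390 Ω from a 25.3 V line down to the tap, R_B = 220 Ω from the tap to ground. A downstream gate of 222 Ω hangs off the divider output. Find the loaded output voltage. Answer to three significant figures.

V_out ≈ 5.59 V

The load sits in parallel with R_B: R_B‖R_L = (220 × 222) / (220 + 222) = 110.5 Ω.
V_out = 25.3 × 110.5 / (390 + 110.5) = 25.3 × 110.5/500.5 = 5.59 V.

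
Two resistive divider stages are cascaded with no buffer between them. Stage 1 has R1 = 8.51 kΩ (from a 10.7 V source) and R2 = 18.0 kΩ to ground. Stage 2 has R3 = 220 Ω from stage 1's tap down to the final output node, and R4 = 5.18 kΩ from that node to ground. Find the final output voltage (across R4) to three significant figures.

V_out ≈ 3.37 V

Stage 2 presents R3+R4 = 5400 Ω as a load on stage 1's tap.
Stage 1's lower leg becomes R2‖(R3+R4) = 4154 Ω, so V_mid = 10.7 × 4154/12660 = 3.510 V.
Stage 2 is itself unloaded: V_out = V_mid × R4/(R3+R4) = 3.510 × 5180/5400 = 3.37 V.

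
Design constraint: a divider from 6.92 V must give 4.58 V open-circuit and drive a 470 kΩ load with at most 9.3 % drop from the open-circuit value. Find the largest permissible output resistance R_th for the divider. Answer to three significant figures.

Loading drop = R_th/(R_th + R_L) ≤ 0.0930, so R_th ≤ R_L · ε/(1−ε) = 470 kΩ × 0.0930/0.9070 = 48.2 kΩ.
(Any R1, R2 with R2/(R1+R2) = 0.662 and R1‖R2 ≤ 48.2 kΩ will meet the spec.)

R_th ≤ 48.2 kΩ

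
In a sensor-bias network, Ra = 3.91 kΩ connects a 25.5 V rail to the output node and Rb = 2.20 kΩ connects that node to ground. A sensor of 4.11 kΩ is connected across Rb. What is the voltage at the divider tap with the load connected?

V_out ≈ 6.84 V

The load sits in parallel with Rb: Rb‖R_L = (2.20 × 4.11) / (2.20 + 4.11) = 1.433 kΩ.
V_out = 25.5 × 1.433 / (3.91 + 1.433) = 25.5 × 1.433/5.343 = 6.84 V.
(Unloaded it would have been 9.18 V.)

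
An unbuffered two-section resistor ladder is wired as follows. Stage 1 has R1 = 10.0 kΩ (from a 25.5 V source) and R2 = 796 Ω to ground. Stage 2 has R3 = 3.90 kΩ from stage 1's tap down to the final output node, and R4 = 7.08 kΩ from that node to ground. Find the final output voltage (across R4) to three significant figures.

V_out ≈ 1.14 V

Stage 2 presents R3+R4 = 10980 Ω as a load on stage 1's tap.
Stage 1's lower leg becomes R2‖(R3+R4) = 742.2 Ω, so V_mid = 25.5 × 742.2/10740 = 1.762 V.
Stage 2 is itself unloaded: V_out = V_mid × R4/(R3+R4) = 1.762 × 7080/10980 = 1.14 V.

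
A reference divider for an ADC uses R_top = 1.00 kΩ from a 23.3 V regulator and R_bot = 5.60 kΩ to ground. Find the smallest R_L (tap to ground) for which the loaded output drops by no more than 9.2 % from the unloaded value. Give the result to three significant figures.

R_L(min) ≈ 8.37 kΩ

Output resistance R_th = R_top‖R_bot = (1000 × 5600)/6600 = 848.5 Ω.
The fractional drop is R_th/(R_th + R_L); requiring this ≤ 0.0920 gives R_L ≥ R_th(1/0.0920 − 1) = 848.5 × 9.870 = 8.37 kΩ.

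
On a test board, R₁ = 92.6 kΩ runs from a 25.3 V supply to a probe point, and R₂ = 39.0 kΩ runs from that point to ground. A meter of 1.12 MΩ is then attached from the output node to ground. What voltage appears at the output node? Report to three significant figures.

The load sits in parallel with R₂: R₂‖R_L = (39.0 × 1120) / (39.0 + 1120) = 37.69 kΩ.
V_out = 25.3 × 37.69 / (92.6 + 37.69) = 25.3 × 37.69/130.3 = 7.32 V.
(Unloaded it would have been 7.50 V.)

V_out ≈ 7.32 V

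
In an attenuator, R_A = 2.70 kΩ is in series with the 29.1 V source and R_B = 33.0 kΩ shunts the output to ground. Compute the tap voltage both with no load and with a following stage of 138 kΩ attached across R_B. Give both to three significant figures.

Open-circuit: V = 29.1 × 33.0/(2.70 + 33.0) = 26.9 V.
With the load, R_B becomes R_B‖R_L = 26.63 kΩ, so V = 29.1 × 26.63/29.33 = 26.4 V.

Unloaded: 26.9 V; loaded: 26.4 V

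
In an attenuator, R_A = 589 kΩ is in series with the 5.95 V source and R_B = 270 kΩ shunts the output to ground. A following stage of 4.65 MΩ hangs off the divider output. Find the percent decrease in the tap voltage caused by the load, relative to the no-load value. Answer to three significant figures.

The divider's output (Thévenin) resistance is R_A‖R_B = 185.1 kΩ.
Fractional drop under load = R_th/(R_th + R_L) = 185.1 / (185.1 + 4650) = 0.03829.
So the output falls by 3.83 %.

3.83 %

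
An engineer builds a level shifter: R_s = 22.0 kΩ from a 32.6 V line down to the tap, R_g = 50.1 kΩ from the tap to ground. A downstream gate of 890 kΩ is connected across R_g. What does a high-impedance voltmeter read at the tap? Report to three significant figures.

The load sits in parallel with R_g: R_g‖R_L = (50.1 × 890) / (50.1 + 890) = 47.43 kΩ.
V_out = 32.6 × 47.43 / (22.0 + 47.43) = 32.6 × 47.43/69.43 = 22.3 V.

V_out ≈ 22.3 V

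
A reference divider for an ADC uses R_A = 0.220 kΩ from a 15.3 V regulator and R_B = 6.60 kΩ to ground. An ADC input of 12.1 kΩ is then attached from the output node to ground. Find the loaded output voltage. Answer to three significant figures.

V_out ≈ 14.6 V

The load sits in parallel with R_B: R_B‖R_L = (6600 × 12100) / (6600 + 12100) = 4271 Ω.
V_out = 15.3 × 4271 / (220 + 4271) = 15.3 × 4271/4491 = 14.6 V.
(Unloaded it would have been 14.8 V.)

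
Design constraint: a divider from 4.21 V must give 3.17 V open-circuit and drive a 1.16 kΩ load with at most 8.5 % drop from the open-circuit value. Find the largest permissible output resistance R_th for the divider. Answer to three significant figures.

Loading drop = R_th/(R_th + R_L) ≤ 0.0850, so R_th ≤ R_L · ε/(1−ε) = 1.16 kΩ × 0.0850/0.9150 = 108 Ω.
(Any R1, R2 with R2/(R1+R2) = 0.753 and R1‖R2 ≤ 108 Ω will meet the spec.)

R_th ≤ 108 Ω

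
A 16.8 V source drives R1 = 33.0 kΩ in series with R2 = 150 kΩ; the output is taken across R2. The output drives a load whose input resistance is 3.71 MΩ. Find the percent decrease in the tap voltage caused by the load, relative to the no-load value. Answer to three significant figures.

0.724 %

The divider's output (Thévenin) resistance is R1‖R2 = 27.05 kΩ.
Fractional drop under load = R_th/(R_th + R_L) = 27.05 / (27.05 + 3710) = 0.007238.
So the output falls by 0.724 %.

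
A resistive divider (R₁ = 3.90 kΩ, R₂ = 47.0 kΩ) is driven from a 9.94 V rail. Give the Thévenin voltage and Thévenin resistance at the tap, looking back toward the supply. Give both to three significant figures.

V_th is the open-circuit tap voltage: 9.94 × 47.0/(3.90 + 47.0) = 9.18 V.
With the supply zeroed, R₁ and R₂ appear in parallel from the tap: R_th = R₁‖R₂ = (3.90 × 47.0)/50.90 = 3.60 kΩ.

V_th = 9.18 V, R_th = 3.60 kΩ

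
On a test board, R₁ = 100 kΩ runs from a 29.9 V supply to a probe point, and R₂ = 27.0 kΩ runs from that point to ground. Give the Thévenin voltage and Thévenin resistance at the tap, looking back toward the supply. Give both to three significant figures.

V_th = 6.36 V, R_th = 21.3 kΩ

V_th is the open-circuit tap voltage: 29.9 × 27.0/(100 + 27.0) = 6.36 V.
With the supply zeroed, R₁ and R₂ appear in parallel from the tap: R_th = R₁‖R₂ = (100 × 27.0)/127.0 = 21.3 kΩ.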